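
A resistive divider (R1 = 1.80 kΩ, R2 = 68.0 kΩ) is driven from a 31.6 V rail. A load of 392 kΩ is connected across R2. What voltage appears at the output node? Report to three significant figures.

The load sits in parallel with R2: R2‖R_L = (68.0 × 392) / (68.0 + 392) = 57.95 kΩ.
V_out = 31.6 × 57.95 / (1.80 + 57.95) = 31.6 × 57.95/59.75 = 30.6 V.
(Unloaded it would have been 30.8 V.)

V_out ≈ 30.6 V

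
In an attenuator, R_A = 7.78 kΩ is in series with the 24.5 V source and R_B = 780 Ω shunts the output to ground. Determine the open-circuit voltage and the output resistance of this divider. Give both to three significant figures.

V_th = 2.23 V, R_th = 709 Ω

V_th is the open-circuit tap voltage: 24.5 × 780/(7780 + 780) = 2.23 V.
With the supply zeroed, R_A and R_B appear in parallel from the tap: R_th = R_A‖R_B = (7780 × 780)/8560 = 709 Ω.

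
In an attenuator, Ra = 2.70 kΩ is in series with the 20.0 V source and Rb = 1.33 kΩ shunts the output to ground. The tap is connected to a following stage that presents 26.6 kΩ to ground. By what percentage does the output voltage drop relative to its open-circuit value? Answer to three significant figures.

3.24 %

The divider's output (Thévenin) resistance is Ra‖Rb = 0.8911 kΩ.
Fractional drop under load = R_th/(R_th + R_L) = 0.8911 / (0.8911 + 26.6) = 0.03241.
So the output falls by 3.24 %.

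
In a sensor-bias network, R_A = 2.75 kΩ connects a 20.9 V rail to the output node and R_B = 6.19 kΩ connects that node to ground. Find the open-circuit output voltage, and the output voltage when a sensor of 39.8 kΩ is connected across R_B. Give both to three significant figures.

Unloaded: 14.5 V; loaded: 13.8 V

Open-circuit: V = 20.9 × 6.19/(2.75 + 6.19) = 14.5 V.
With the load, R_B becomes R_B‖R_L = 5.357 kΩ, so V = 20.9 × 5.357/8.107 = 13.8 V.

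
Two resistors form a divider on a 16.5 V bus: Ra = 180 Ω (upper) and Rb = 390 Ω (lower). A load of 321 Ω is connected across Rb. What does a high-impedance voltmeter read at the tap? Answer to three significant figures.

The load sits in parallel with Rb: Rb‖R_L = (390 × 321) / (390 + 321) = 176.1 Ω.
V_out = 16.5 × 176.1 / (180 + 176.1) = 16.5 × 176.1/356.1 = 8.16 V.
(Unloaded it would have been 11.3 V.)

V_out ≈ 8.16 V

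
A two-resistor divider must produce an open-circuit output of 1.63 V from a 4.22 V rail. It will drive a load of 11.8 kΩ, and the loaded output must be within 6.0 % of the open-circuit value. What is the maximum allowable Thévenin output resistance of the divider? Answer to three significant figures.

Loading drop = R_th/(R_th + R_L) ≤ 0.0600, so R_th ≤ R_L · ε/(1−ε) = 11.8 kΩ × 0.0600/0.9400 = 753 Ω.
(Any R1, R2 with R2/(R1+R2) = 0.386 and R1‖R2 ≤ 753 Ω will meet the spec.)

R_th ≤ 753 Ω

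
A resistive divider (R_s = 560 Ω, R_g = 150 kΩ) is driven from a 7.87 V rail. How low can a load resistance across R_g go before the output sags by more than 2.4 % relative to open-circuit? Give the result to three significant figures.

R_L(min) ≈ 22.7 kΩ

Output resistance R_th = R_s‖R_g = (560 × 150000)/150600 = 557.9 Ω.
The fractional drop is R_th/(R_th + R_L); requiring this ≤ 0.0240 gives R_L ≥ R_th(1/0.0240 − 1) = 557.9 × 40.67 = 22.7 kΩ.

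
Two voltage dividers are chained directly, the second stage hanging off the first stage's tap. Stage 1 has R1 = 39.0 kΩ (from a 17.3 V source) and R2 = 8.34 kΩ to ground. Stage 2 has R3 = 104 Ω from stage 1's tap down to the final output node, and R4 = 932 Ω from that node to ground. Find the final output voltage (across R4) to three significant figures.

V_out ≈ 0.359 V

Stage 2 presents R3+R4 = 1036 Ω as a load on stage 1's tap.
Stage 1's lower leg becomes R2‖(R3+R4) = 921.5 Ω, so V_mid = 17.3 × 921.5/39920 = 0.3993 V.
Stage 2 is itself unloaded: V_out = V_mid × R4/(R3+R4) = 0.3993 × 932/1036 = 0.359 V.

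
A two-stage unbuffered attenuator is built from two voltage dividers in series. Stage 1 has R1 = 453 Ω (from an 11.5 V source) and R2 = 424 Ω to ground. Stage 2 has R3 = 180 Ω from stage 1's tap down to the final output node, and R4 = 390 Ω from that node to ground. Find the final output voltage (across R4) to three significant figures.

Stage 2 presents R3+R4 = 570.0 Ω as a load on stage 1's tap.
Stage 1's lower leg becomes R2‖(R3+R4) = 243.1 Ω, so V_mid = 11.5 × 243.1/696.1 = 4.017 V.
Stage 2 is itself unloaded: V_out = V_mid × R4/(R3+R4) = 4.017 × 390/570.0 = 2.75 V.

V_out ≈ 2.75 V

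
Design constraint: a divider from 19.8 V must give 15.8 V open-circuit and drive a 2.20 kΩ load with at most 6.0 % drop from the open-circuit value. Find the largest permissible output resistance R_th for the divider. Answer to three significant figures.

Loading drop = R_th/(R_th + R_L) ≤ 0.0600, so R_th ≤ R_L · ε/(1−ε) = 2.20 kΩ × 0.0600/0.9400 = 140 Ω.
(Any R1, R2 with R2/(R1+R2) = 0.798 and R1‖R2 ≤ 140 Ω will meet the spec.)

R_th ≤ 140 Ω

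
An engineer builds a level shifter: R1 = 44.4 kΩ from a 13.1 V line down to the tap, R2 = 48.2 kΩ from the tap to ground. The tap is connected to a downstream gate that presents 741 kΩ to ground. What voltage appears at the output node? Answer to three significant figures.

V_out ≈ 6.61 V

The load sits in parallel with R2: R2‖R_L = (48.2 × 741) / (48.2 + 741) = 45.26 kΩ.
V_out = 13.1 × 45.26 / (44.4 + 45.26) = 13.1 × 45.26/89.66 = 6.61 V.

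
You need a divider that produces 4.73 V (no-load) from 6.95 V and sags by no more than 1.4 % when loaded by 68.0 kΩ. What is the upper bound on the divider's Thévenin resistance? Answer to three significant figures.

R_th ≤ 966 Ω

Loading drop = R_th/(R_th + R_L) ≤ 0.0140, so R_th ≤ R_L · ε/(1−ε) = 68.0 kΩ × 0.0140/0.9860 = 966 Ω.
(Any R1, R2 with R2/(R1+R2) = 0.681 and R1‖R2 ≤ 966 Ω will meet the spec.)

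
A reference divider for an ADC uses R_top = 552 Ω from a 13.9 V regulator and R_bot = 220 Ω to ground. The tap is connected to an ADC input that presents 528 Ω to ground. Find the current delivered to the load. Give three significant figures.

R_bot‖R_L = 155.3 Ω; V_out = 13.9 × 155.3/707.3 = 3.052 V.
I_L = V_out / R_L = 3.052 / 528 Ω = 5.78 mA.

I_L ≈ 5.78 mA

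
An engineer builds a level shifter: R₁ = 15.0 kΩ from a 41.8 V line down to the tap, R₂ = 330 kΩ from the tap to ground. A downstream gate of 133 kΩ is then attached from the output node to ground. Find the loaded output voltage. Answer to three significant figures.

V_out ≈ 36.1 V

The load sits in parallel with R₂: R₂‖R_L = (330 × 133) / (330 + 133) = 94.79 kΩ.
V_out = 41.8 × 94.79 / (15.0 + 94.79) = 41.8 × 94.79/109.8 = 36.1 V.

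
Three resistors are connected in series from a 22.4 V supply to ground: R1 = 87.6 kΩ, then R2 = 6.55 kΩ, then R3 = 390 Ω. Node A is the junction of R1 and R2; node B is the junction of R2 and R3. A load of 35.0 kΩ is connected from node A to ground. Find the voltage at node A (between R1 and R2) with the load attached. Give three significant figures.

Below node A the series string R2+R3 = 6940 Ω sits in parallel with the 35000 Ω load: 5792 Ω.
V_A = 22.4 × 5792/(87600 + 5792) = 1.39 V.

V ≈ 1.39 V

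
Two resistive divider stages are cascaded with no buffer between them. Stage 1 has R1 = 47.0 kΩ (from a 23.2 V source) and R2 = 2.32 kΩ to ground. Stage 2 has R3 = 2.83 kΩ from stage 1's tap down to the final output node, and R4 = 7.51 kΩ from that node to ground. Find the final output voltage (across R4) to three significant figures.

V_out ≈ 0.653 V

Stage 2 presents R3+R4 = 10.34 kΩ as a load on stage 1's tap.
Stage 1's lower leg becomes R2‖(R3+R4) = 1.895 kΩ, so V_mid = 23.2 × 1.895/48.89 = 0.8991 V.
Stage 2 is itself unloaded: V_out = V_mid × R4/(R3+R4) = 0.8991 × 7.51/10.34 = 0.653 V.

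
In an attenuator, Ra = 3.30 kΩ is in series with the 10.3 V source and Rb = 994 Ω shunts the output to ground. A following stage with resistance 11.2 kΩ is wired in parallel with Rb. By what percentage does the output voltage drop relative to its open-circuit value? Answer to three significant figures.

6.39 %

The divider's output (Thévenin) resistance is Ra‖Rb = 763.9 Ω.
Fractional drop under load = R_th/(R_th + R_L) = 763.9 / (763.9 + 11200) = 0.06385.
So the output falls by 6.39 %.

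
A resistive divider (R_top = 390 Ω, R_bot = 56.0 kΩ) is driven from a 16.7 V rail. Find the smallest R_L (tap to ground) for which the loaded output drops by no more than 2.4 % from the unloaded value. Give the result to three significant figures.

R_L(min) ≈ 15.8 kΩ

Output resistance R_th = R_top‖R_bot = (390 × 56000)/56390 = 387.3 Ω.
The fractional drop is R_th/(R_th + R_L); requiring this ≤ 0.0240 gives R_L ≥ R_th(1/0.0240 − 1) = 387.3 × 40.67 = 15.8 kΩ.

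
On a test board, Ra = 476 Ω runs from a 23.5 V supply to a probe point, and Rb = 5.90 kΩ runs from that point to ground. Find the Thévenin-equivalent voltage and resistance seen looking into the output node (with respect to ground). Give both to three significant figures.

V_th is the open-circuit tap voltage: 23.5 × 5900/(476 + 5900) = 21.7 V.
With the supply zeroed, Ra and Rb appear in parallel from the tap: R_th = Ra‖Rb = (476 × 5900)/6376 = 440 Ω.

V_th = 21.7 V, R_th = 440 Ω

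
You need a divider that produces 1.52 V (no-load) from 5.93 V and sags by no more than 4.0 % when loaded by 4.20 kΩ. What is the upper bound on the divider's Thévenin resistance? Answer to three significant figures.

R_th ≤ 175 Ω

Loading drop = R_th/(R_th + R_L) ≤ 0.0400, so R_th ≤ R_L · ε/(1−ε) = 4.20 kΩ × 0.0400/0.9600 = 175 Ω.
(Any R1, R2 with R2/(R1+R2) = 0.256 and R1‖R2 ≤ 175 Ω will meet the spec.)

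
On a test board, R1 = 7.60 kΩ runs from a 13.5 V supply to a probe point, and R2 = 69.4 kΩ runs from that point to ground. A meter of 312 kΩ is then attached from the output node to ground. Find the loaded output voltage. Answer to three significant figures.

The load sits in parallel with R2: R2‖R_L = (69.4 × 312) / (69.4 + 312) = 56.77 kΩ.
V_out = 13.5 × 56.77 / (7.60 + 56.77) = 13.5 × 56.77/64.37 = 11.9 V.

V_out ≈ 11.9 V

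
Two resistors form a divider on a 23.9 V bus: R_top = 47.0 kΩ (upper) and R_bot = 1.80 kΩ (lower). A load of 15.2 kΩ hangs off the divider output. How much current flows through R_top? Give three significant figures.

R_bot‖R_L = 1.609 kΩ, so the source sees R_top + R_bot‖R_L = 48.61 kΩ.
I = 23.9 V / 48.61 kΩ = 0.492 mA.

I ≈ 0.492 mA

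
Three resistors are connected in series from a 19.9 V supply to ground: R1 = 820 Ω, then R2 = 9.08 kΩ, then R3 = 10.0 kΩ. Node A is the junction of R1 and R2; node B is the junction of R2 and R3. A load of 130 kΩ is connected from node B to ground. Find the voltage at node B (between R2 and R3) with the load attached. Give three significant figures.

At node B, R3 is in parallel with the load: R3‖R_L = 9286 Ω.
Below node A the resistance is R2 + (R3‖R_L) = 18370 Ω, so V_A = 19.9 × 18370/19190 = 19.05 V.
Then V_B = V_A × (R3‖R_L)/(R2 + R3‖R_L) = 19.05 × 9286/18370 = 9.63 V.

V ≈ 9.63 V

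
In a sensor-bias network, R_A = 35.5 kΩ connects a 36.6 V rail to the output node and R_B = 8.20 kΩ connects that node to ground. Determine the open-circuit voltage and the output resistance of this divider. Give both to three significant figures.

V_th = 6.87 V, R_th = 6.66 kΩ

V_th is the open-circuit tap voltage: 36.6 × 8.20/(35.5 + 8.20) = 6.87 V.
With the supply zeroed, R_A and R_B appear in parallel from the tap: R_th = R_A‖R_B = (35.5 × 8.20)/43.70 = 6.66 kΩ.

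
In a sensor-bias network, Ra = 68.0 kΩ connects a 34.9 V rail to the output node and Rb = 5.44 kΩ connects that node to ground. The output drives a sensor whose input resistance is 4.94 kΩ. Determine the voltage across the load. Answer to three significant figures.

The load sits in parallel with Rb: Rb‖R_L = (5.44 × 4.94) / (5.44 + 4.94) = 2.589 kΩ.
V_out = 34.9 × 2.589 / (68.0 + 2.589) = 34.9 × 2.589/70.59 = 1.28 V.

V_out ≈ 1.28 V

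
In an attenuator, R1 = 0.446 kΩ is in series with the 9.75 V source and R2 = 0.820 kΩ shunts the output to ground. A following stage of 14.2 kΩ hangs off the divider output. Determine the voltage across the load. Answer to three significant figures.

The load sits in parallel with R2: R2‖R_L = (820 × 14200) / (820 + 14200) = 775.2 Ω.
V_out = 9.75 × 775.2 / (446 + 775.2) = 9.75 × 775.2/1221 = 6.19 V.

V_out ≈ 6.19 V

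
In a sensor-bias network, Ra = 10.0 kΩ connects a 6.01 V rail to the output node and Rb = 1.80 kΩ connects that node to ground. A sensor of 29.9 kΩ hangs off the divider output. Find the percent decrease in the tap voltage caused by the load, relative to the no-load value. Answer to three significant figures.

4.85 %

The divider's output (Thévenin) resistance is Ra‖Rb = 1.525 kΩ.
Fractional drop under load = R_th/(R_th + R_L) = 1.525 / (1.525 + 29.9) = 0.04854.
So the output falls by 4.85 %.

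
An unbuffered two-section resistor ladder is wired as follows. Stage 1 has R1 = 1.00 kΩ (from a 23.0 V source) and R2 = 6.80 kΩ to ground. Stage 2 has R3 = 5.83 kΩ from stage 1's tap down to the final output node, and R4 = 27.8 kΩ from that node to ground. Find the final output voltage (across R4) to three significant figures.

V_out ≈ 16.2 V

Stage 2 presents R3+R4 = 33.63 kΩ as a load on stage 1's tap.
Stage 1's lower leg becomes R2‖(R3+R4) = 5.656 kΩ, so V_mid = 23.0 × 5.656/6.656 = 19.54 V.
Stage 2 is itself unloaded: V_out = V_mid × R4/(R3+R4) = 19.54 × 27.8/33.63 = 16.2 V.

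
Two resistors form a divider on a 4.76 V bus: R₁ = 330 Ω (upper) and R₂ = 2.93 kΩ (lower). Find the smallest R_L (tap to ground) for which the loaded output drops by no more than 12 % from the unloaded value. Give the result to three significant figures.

R_L(min) ≈ 2.18 kΩ

Output resistance R_th = R₁‖R₂ = (330 × 2930)/3260 = 296.6 Ω.
The fractional drop is R_th/(R_th + R_L); requiring this ≤ 0.120 gives R_L ≥ R_th(1/0.120 − 1) = 296.6 × 7.333 = 2.18 kΩ.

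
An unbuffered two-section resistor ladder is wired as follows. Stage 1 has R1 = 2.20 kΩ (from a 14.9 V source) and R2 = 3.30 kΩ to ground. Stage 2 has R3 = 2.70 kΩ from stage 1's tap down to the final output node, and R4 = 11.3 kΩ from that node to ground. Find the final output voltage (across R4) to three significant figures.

Stage 2 presents R3+R4 = 14.00 kΩ as a load on stage 1's tap.
Stage 1's lower leg becomes R2‖(R3+R4) = 2.671 kΩ, so V_mid = 14.9 × 2.671/4.871 = 8.170 V.
Stage 2 is itself unloaded: V_out = V_mid × R4/(R3+R4) = 8.170 × 11.3/14.00 = 6.59 V.

V_out ≈ 6.59 V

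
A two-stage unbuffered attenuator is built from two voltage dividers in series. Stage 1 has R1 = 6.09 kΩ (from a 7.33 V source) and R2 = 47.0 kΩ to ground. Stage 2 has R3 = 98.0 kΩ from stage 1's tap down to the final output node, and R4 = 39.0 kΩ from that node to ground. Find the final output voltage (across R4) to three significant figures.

Stage 2 presents R3+R4 = 137.0 kΩ as a load on stage 1's tap.
Stage 1's lower leg becomes R2‖(R3+R4) = 34.99 kΩ, so V_mid = 7.33 × 34.99/41.08 = 6.243 V.
Stage 2 is itself unloaded: V_out = V_mid × R4/(R3+R4) = 6.243 × 39.0/137.0 = 1.78 V.

V_out ≈ 1.78 V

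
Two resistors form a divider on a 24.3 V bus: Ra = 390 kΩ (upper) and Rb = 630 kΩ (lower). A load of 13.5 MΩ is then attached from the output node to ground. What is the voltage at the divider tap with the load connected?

The load sits in parallel with Rb: Rb‖R_L = (630 × 13500) / (630 + 13500) = 601.9 kΩ.
V_out = 24.3 × 601.9 / (390 + 601.9) = 24.3 × 601.9/991.9 = 14.7 V.
(Unloaded it would have been 15.0 V.)

V_out ≈ 14.7 V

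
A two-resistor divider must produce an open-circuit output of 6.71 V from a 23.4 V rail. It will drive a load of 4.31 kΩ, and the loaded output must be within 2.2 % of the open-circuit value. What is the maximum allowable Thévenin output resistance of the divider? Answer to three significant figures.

Loading drop = R_th/(R_th + R_L) ≤ 0.0220, so R_th ≤ R_L · ε/(1−ε) = 4.31 kΩ × 0.0220/0.9780 = 97.0 Ω.

R_th ≤ 97.0 Ω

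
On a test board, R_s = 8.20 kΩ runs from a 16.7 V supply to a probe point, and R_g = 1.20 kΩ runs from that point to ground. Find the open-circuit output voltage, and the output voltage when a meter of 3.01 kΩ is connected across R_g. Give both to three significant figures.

Open-circuit: V = 16.7 × 1.20/(8.20 + 1.20) = 2.13 V.
With the load, R_g becomes R_g‖R_L = 0.8580 kΩ, so V = 16.7 × 0.8580/9.058 = 1.58 V.

Unloaded: 2.13 V; loaded: 1.58 V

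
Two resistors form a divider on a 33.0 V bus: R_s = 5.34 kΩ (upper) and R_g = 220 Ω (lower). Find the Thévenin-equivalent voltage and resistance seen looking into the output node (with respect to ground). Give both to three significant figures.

V_th = 1.31 V, R_th = 211 Ω

V_th is the open-circuit tap voltage: 33.0 × 220/(5340 + 220) = 1.31 V.
With the supply zeroed, R_s and R_g appear in parallel from the tap: R_th = R_s‖R_g = (5340 × 220)/5560 = 211 Ω.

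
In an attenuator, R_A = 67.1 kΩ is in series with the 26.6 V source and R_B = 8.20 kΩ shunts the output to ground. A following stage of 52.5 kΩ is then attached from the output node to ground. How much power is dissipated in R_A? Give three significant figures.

P ≈ 8.63 mW

Total resistance from the source is R_A + (R_B‖R_L) = 74.19 kΩ, so I = 26.6/74.19 kΩ = 0.3585 mA.
P = I²·R_A = (0.3585 mA)² × 67.1 kΩ = 8.63 mW.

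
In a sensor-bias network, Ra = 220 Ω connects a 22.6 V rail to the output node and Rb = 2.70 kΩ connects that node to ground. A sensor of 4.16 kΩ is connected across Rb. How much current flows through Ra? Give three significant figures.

Rb‖R_L = 1637 Ω, so the source sees Ra + Rb‖R_L = 1857 Ω.
I = 22.6 V / 1857 Ω = 12.2 mA.

I ≈ 12.2 mA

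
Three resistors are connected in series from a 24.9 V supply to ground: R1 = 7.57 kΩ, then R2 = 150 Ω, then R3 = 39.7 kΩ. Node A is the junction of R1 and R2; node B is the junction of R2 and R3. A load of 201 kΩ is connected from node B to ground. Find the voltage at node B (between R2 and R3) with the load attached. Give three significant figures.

At node B, R3 is in parallel with the load: R3‖R_L = 33150 Ω.
Below node A the resistance is R2 + (R3‖R_L) = 33300 Ω, so V_A = 24.9 × 33300/40870 = 20.29 V.
Then V_B = V_A × (R3‖R_L)/(R2 + R3‖R_L) = 20.29 × 33150/33300 = 20.2 V.

V ≈ 20.2 V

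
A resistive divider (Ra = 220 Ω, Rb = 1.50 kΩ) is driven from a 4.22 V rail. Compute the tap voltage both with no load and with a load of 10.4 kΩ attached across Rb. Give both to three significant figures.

Unloaded: 3.68 V; loaded: 3.61 V

Open-circuit: V = 4.22 × 1500/(220 + 1500) = 3.68 V.
With the load, Rb becomes Rb‖R_L = 1311 Ω, so V = 4.22 × 1311/1531 = 3.61 V.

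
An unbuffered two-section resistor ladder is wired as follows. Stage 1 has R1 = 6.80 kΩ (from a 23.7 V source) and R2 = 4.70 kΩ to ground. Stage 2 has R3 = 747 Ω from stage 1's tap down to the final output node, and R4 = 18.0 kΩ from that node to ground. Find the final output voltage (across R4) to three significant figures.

V_out ≈ 8.10 V

Stage 2 presents R3+R4 = 18750 Ω as a load on stage 1's tap.
Stage 1's lower leg becomes R2‖(R3+R4) = 3758 Ω, so V_mid = 23.7 × 3758/10560 = 8.436 V.
Stage 2 is itself unloaded: V_out = V_mid × R4/(R3+R4) = 8.436 × 18000/18750 = 8.10 V.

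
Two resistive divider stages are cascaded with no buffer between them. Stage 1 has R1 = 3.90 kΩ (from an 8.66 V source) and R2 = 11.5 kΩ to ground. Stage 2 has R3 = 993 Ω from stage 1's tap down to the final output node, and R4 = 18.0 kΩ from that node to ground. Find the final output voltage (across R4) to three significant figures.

V_out ≈ 5.31 V

Stage 2 presents R3+R4 = 18990 Ω as a load on stage 1's tap.
Stage 1's lower leg becomes R2‖(R3+R4) = 7163 Ω, so V_mid = 8.66 × 7163/11060 = 5.607 V.
Stage 2 is itself unloaded: V_out = V_mid × R4/(R3+R4) = 5.607 × 18000/18990 = 5.31 V.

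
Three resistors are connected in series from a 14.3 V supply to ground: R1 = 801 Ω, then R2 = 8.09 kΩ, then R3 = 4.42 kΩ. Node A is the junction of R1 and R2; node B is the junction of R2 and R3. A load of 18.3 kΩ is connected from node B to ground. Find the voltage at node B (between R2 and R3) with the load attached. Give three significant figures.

At node B, R3 is in parallel with the load: R3‖R_L = 3560 Ω.
Below node A the resistance is R2 + (R3‖R_L) = 11650 Ω, so V_A = 14.3 × 11650/12450 = 13.38 V.
Then V_B = V_A × (R3‖R_L)/(R2 + R3‖R_L) = 13.38 × 3560/11650 = 4.09 V.

V ≈ 4.09 V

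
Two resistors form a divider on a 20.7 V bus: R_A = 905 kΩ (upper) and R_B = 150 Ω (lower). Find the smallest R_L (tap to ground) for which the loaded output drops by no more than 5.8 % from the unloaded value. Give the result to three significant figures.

Output resistance R_th = R_A‖R_B = (905000 × 150)/905200 = 150.0 Ω.
The fractional drop is R_th/(R_th + R_L); requiring this ≤ 0.0580 gives R_L ≥ R_th(1/0.0580 − 1) = 150.0 × 16.24 = 2.44 kΩ.

R_L(min) ≈ 2.44 kΩ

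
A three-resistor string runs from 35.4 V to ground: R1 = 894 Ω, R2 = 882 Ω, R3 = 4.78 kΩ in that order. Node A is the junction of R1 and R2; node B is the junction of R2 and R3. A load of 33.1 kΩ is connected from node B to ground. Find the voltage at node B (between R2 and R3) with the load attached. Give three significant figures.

At node B, R3 is in parallel with the load: R3‖R_L = 4177 Ω.
Below node A the resistance is R2 + (R3‖R_L) = 5059 Ω, so V_A = 35.4 × 5059/5953 = 30.08 V.
Then V_B = V_A × (R3‖R_L)/(R2 + R3‖R_L) = 30.08 × 4177/5059 = 24.8 V.

V ≈ 24.8 V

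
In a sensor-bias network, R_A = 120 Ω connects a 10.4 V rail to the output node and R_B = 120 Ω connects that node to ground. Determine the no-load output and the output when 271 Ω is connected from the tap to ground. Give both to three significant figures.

Unloaded: 5.20 V; loaded: 4.26 V

Open-circuit: V = 10.4 × 120/(120 + 120) = 5.20 V.
With the load, R_B becomes R_B‖R_L = 83.17 Ω, so V = 10.4 × 83.17/203.2 = 4.26 V.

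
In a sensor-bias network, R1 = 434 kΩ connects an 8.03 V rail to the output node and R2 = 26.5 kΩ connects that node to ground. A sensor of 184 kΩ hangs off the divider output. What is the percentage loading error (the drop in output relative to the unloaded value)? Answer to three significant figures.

Unloaded V = 8.03 × 26.5/460.5 = 0.46210 V.
Loaded: R2‖R_L = 23.16 kΩ, giving V = 8.03 × 23.16/457.2 = 0.40687 V.
Drop = (0.46210 − 0.40687) / 0.46210 = 12.0 %.

12.0 %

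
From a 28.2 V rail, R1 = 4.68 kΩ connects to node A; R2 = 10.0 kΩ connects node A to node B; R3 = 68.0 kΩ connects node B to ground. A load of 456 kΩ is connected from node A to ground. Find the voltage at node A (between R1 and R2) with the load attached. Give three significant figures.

V ≈ 26.3 V

Below node A the series string R2+R3 = 78.00 kΩ sits in parallel with the 456 kΩ load: 66.61 kΩ.
V_A = 28.2 × 66.61/(4.68 + 66.61) = 26.3 V.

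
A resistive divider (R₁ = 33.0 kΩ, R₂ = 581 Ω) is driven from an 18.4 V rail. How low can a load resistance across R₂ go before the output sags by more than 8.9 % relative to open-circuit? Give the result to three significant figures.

Output resistance R_th = R₁‖R₂ = (33000 × 581)/33580 = 570.9 Ω.
The fractional drop is R_th/(R_th + R_L); requiring this ≤ 0.0890 gives R_L ≥ R_th(1/0.0890 − 1) = 570.9 × 10.24 = 5.84 kΩ.

R_L(min) ≈ 5.84 kΩ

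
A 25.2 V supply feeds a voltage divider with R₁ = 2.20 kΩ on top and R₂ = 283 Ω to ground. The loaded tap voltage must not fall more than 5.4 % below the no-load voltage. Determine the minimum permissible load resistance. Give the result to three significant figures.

Output resistance R_th = R₁‖R₂ = (2200 × 283)/2483 = 250.7 Ω.
The fractional drop is R_th/(R_th + R_L); requiring this ≤ 0.0540 gives R_L ≥ R_th(1/0.0540 − 1) = 250.7 × 17.52 = 4.39 kΩ.

R_L(min) ≈ 4.39 kΩ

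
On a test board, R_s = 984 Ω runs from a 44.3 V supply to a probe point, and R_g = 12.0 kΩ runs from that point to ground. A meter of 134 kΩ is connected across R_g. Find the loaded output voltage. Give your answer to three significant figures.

V_out ≈ 40.7 V

The load sits in parallel with R_g: R_g‖R_L = (12000 × 134000) / (12000 + 134000) = 11010 Ω.
V_out = 44.3 × 11010 / (984 + 11010) = 44.3 × 11010/12000 = 40.7 V.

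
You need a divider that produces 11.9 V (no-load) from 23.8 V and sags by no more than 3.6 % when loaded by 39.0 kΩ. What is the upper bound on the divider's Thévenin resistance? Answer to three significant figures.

R_th ≤ 1.46 kΩ

Loading drop = R_th/(R_th + R_L) ≤ 0.0360, so R_th ≤ R_L · ε/(1−ε) = 39.0 kΩ × 0.0360/0.9640 = 1.46 kΩ.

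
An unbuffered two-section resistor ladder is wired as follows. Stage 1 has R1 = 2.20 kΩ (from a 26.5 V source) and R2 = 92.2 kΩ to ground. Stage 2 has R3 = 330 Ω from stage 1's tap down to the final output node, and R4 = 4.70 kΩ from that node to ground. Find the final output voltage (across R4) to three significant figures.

V_out ≈ 16.9 V

Stage 2 presents R3+R4 = 5030 Ω as a load on stage 1's tap.
Stage 1's lower leg becomes R2‖(R3+R4) = 4770 Ω, so V_mid = 26.5 × 4770/6970 = 18.14 V.
Stage 2 is itself unloaded: V_out = V_mid × R4/(R3+R4) = 18.14 × 4700/5030 = 16.9 V.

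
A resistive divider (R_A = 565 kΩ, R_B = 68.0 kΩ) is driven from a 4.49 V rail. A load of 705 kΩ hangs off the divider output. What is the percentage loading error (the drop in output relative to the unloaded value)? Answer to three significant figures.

The divider's output (Thévenin) resistance is R_A‖R_B = 60.70 kΩ.
Fractional drop under load = R_th/(R_th + R_L) = 60.70 / (60.70 + 705) = 0.07927.
So the output falls by 7.93 %.

7.93 %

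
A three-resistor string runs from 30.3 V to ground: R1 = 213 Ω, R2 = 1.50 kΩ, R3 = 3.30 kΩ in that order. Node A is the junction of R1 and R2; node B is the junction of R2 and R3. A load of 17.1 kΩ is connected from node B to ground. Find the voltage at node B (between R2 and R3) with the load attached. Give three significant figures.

V ≈ 18.7 V

At node B, R3 is in parallel with the load: R3‖R_L = 2766 Ω.
Below node A the resistance is R2 + (R3‖R_L) = 4266 Ω, so V_A = 30.3 × 4266/4479 = 28.86 V.
Then V_B = V_A × (R3‖R_L)/(R2 + R3‖R_L) = 28.86 × 2766/4266 = 18.7 V.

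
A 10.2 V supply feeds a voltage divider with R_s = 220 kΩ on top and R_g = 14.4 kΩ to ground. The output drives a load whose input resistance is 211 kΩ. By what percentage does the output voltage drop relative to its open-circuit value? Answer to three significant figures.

6.02 %

The divider's output (Thévenin) resistance is R_s‖R_g = 13.52 kΩ.
Fractional drop under load = R_th/(R_th + R_L) = 13.52 / (13.52 + 211) = 0.06020.
So the output falls by 6.02 %.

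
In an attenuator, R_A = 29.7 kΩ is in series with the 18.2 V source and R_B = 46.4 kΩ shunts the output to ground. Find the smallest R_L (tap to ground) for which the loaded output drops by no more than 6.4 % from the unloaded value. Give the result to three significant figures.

Output resistance R_th = R_A‖R_B = (29.7 × 46.4)/76.10 = 18.11 kΩ.
The fractional drop is R_th/(R_th + R_L); requiring this ≤ 0.0640 gives R_L ≥ R_th(1/0.0640 − 1) = 18.11 × 14.62 = 265 kΩ.

R_L(min) ≈ 265 kΩ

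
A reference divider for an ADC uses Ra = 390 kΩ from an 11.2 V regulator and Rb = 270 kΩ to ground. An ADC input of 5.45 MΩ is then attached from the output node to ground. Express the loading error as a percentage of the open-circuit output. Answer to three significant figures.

The divider's output (Thévenin) resistance is Ra‖Rb = 159.5 kΩ.
Fractional drop under load = R_th/(R_th + R_L) = 159.5 / (159.5 + 5450) = 0.02844.
So the output falls by 2.84 %.

2.84 %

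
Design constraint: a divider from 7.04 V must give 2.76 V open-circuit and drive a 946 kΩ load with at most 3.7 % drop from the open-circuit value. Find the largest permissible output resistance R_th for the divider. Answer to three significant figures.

R_th ≤ 36.3 kΩ

Loading drop = R_th/(R_th + R_L) ≤ 0.0370, so R_th ≤ R_L · ε/(1−ε) = 946 kΩ × 0.0370/0.9630 = 36.3 kΩ.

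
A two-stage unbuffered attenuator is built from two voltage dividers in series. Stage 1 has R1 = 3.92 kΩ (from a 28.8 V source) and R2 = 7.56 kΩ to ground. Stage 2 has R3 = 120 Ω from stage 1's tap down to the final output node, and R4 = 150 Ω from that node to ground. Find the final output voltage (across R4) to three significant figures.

V_out ≈ 0.998 V

Stage 2 presents R3+R4 = 270.0 Ω as a load on stage 1's tap.
Stage 1's lower leg becomes R2‖(R3+R4) = 260.7 Ω, so V_mid = 28.8 × 260.7/4181 = 1.796 V.
Stage 2 is itself unloaded: V_out = V_mid × R4/(R3+R4) = 1.796 × 150/270.0 = 0.998 V.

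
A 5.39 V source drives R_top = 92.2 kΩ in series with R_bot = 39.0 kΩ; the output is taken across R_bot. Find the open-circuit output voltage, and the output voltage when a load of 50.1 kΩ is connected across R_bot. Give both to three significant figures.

Open-circuit: V = 5.39 × 39.0/(92.2 + 39.0) = 1.60 V.
With the load, R_bot becomes R_bot‖R_L = 21.93 kΩ, so V = 5.39 × 21.93/114.1 = 1.04 V.

Unloaded: 1.60 V; loaded: 1.04 V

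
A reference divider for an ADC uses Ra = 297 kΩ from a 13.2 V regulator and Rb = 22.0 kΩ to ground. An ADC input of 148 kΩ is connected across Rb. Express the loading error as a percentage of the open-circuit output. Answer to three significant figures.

The divider's output (Thévenin) resistance is Ra‖Rb = 20.48 kΩ.
Fractional drop under load = R_th/(R_th + R_L) = 20.48 / (20.48 + 148) = 0.1216.
So the output falls by 12.2 %.

12.2 %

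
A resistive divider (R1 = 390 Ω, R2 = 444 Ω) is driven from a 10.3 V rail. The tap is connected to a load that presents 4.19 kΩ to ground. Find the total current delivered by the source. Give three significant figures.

R2‖R_L = 401.5 Ω, so the source sees R1 + R2‖R_L = 791.5 Ω.
I = 10.3 V / 791.5 Ω = 13.0 mA.

I ≈ 13.0 mA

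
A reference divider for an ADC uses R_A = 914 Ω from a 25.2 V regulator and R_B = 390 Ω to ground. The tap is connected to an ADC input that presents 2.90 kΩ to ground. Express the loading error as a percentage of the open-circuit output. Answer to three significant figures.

The divider's output (Thévenin) resistance is R_A‖R_B = 273.4 Ω.
Fractional drop under load = R_th/(R_th + R_L) = 273.4 / (273.4 + 2900) = 0.08614.
So the output falls by 8.61 %.

8.61 %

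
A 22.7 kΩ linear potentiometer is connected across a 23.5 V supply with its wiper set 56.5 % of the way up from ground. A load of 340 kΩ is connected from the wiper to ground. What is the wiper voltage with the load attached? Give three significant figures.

The wiper splits the pot into (1−α)R = 9.875 kΩ above and αR = 12.83 kΩ below.
Lower section ‖ load = 12.36 kΩ.
V_wiper = 23.5 × 12.36/(9.875 + 12.36) = 13.1 V.

V ≈ 13.1 V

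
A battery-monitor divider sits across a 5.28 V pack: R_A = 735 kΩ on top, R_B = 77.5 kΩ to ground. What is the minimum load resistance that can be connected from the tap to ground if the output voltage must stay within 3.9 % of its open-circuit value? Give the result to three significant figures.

Output resistance R_th = R_A‖R_B = (735 × 77.5)/812.5 = 70.11 kΩ.
The fractional drop is R_th/(R_th + R_L); requiring this ≤ 0.0390 gives R_L ≥ R_th(1/0.0390 − 1) = 70.11 × 24.64 = 1.73 MΩ.

R_L(min) ≈ 1.73 MΩ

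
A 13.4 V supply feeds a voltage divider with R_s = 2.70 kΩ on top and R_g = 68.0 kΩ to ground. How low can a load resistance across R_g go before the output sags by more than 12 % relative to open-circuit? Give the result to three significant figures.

R_L(min) ≈ 19.0 kΩ

Output resistance R_th = R_s‖R_g = (2.70 × 68.0)/70.70 = 2.597 kΩ.
The fractional drop is R_th/(R_th + R_L); requiring this ≤ 0.120 gives R_L ≥ R_th(1/0.120 − 1) = 2.597 × 7.333 = 19.0 kΩ.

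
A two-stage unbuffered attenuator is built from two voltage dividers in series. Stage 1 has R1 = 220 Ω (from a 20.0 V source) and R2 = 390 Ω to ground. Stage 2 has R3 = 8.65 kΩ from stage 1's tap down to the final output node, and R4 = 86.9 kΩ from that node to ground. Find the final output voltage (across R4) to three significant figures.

Stage 2 presents R3+R4 = 95550 Ω as a load on stage 1's tap.
Stage 1's lower leg becomes R2‖(R3+R4) = 388.4 Ω, so V_mid = 20.0 × 388.4/608.4 = 12.77 V.
Stage 2 is itself unloaded: V_out = V_mid × R4/(R3+R4) = 12.77 × 86900/95550 = 11.6 V.

V_out ≈ 11.6 V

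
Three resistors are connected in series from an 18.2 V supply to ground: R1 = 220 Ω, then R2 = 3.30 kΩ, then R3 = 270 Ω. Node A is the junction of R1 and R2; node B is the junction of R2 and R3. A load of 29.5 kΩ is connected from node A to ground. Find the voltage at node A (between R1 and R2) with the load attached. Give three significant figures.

Below node A the series string R2+R3 = 3570 Ω sits in parallel with the 29500 Ω load: 3185 Ω.
V_A = 18.2 × 3185/(220 + 3185) = 17.0 V.

V ≈ 17.0 V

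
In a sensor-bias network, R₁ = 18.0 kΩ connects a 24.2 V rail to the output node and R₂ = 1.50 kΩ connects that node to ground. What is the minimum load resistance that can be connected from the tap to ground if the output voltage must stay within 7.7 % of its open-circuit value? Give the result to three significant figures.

R_L(min) ≈ 16.6 kΩ

Output resistance R_th = R₁‖R₂ = (18.0 × 1.50)/19.50 = 1.385 kΩ.
The fractional drop is R_th/(R_th + R_L); requiring this ≤ 0.0770 gives R_L ≥ R_th(1/0.0770 − 1) = 1.385 × 11.99 = 16.6 kΩ.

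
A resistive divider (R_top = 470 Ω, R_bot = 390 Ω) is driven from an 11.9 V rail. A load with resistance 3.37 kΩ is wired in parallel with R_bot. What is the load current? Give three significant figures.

R_bot‖R_L = 349.5 Ω; V_out = 11.9 × 349.5/819.5 = 5.076 V.
I_L = V_out / R_L = 5.076 / 3.37 kΩ = 1.51 mA.

I_L ≈ 1.51 mA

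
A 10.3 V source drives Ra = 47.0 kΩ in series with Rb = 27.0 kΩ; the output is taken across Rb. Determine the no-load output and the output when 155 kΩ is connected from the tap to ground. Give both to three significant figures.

Unloaded: 3.76 V; loaded: 3.38 V

Open-circuit: V = 10.3 × 27.0/(47.0 + 27.0) = 3.76 V.
With the load, Rb becomes Rb‖R_L = 22.99 kΩ, so V = 10.3 × 22.99/69.99 = 3.38 V.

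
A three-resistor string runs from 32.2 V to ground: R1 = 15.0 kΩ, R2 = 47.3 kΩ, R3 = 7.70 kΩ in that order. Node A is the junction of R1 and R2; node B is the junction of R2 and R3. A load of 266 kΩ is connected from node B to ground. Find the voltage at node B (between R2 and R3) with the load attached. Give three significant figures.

V ≈ 3.45 V

At node B, R3 is in parallel with the load: R3‖R_L = 7.483 kΩ.
Below node A the resistance is R2 + (R3‖R_L) = 54.78 kΩ, so V_A = 32.2 × 54.78/69.78 = 25.28 V.
Then V_B = V_A × (R3‖R_L)/(R2 + R3‖R_L) = 25.28 × 7.483/54.78 = 3.45 V.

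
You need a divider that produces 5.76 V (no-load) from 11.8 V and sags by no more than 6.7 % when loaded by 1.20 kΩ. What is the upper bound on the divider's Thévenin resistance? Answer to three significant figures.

Loading drop = R_th/(R_th + R_L) ≤ 0.0670, so R_th ≤ R_L · ε/(1−ε) = 1.20 kΩ × 0.0670/0.9330 = 86.2 Ω.

R_th ≤ 86.2 Ω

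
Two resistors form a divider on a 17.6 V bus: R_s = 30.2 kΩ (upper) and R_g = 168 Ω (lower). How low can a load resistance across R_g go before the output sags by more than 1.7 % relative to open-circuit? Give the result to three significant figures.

Output resistance R_th = R_s‖R_g = (30200 × 168)/30370 = 167.1 Ω.
The fractional drop is R_th/(R_th + R_L); requiring this ≤ 0.0170 gives R_L ≥ R_th(1/0.0170 − 1) = 167.1 × 57.82 = 9.66 kΩ.

R_L(min) ≈ 9.66 kΩ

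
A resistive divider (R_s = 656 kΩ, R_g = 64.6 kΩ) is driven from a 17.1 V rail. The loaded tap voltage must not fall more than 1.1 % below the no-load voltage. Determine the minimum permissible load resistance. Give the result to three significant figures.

Output resistance R_th = R_s‖R_g = (656 × 64.6)/720.6 = 58.81 kΩ.
The fractional drop is R_th/(R_th + R_L); requiring this ≤ 0.0110 gives R_L ≥ R_th(1/0.0110 − 1) = 58.81 × 89.91 = 5.29 MΩ.

R_L(min) ≈ 5.29 MΩ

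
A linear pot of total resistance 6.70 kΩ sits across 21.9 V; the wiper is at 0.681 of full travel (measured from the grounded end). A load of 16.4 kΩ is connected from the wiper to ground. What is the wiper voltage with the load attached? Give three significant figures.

V ≈ 13.7 V

The wiper splits the pot into (1−α)R = 2.137 kΩ above and αR = 4.563 kΩ below.
Lower section ‖ load = 3.570 kΩ.
V_wiper = 21.9 × 3.570/(2.137 + 3.570) = 13.7 V.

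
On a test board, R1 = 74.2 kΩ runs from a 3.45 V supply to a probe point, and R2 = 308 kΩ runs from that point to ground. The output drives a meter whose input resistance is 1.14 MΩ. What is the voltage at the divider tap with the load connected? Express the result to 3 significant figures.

V_out ≈ 2.64 V

The load sits in parallel with R2: R2‖R_L = (308 × 1140) / (308 + 1140) = 242.5 kΩ.
V_out = 3.45 × 242.5 / (74.2 + 242.5) = 3.45 × 242.5/316.7 = 2.64 V.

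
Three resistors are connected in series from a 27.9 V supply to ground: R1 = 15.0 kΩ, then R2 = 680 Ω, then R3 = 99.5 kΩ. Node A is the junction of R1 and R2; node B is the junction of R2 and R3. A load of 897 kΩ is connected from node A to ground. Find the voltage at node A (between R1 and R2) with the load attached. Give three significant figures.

Below node A the series string R2+R3 = 100200 Ω sits in parallel with the 897000 Ω load: 90120 Ω.
V_A = 27.9 × 90120/(15000 + 90120) = 23.9 V.

V ≈ 23.9 V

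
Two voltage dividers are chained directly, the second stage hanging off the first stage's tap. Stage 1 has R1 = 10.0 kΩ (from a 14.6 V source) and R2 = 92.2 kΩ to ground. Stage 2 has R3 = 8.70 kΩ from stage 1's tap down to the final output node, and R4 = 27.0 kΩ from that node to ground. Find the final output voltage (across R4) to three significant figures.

V_out ≈ 7.95 V

Stage 2 presents R3+R4 = 35.70 kΩ as a load on stage 1's tap.
Stage 1's lower leg becomes R2‖(R3+R4) = 25.74 kΩ, so V_mid = 14.6 × 25.74/35.74 = 10.51 V.
Stage 2 is itself unloaded: V_out = V_mid × R4/(R3+R4) = 10.51 × 27.0/35.70 = 7.95 V.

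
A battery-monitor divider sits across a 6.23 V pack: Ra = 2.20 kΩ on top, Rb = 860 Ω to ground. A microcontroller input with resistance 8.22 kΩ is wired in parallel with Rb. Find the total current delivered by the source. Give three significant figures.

I ≈ 2.09 mA

Rb‖R_L = 778.5 Ω, so the source sees Ra + Rb‖R_L = 2979 Ω.
I = 6.23 V / 2979 Ω = 2.09 mA.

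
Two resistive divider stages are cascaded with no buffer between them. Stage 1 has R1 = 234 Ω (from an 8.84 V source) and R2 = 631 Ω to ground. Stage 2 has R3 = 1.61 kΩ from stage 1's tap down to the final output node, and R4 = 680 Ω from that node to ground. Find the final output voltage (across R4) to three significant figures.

Stage 2 presents R3+R4 = 2290 Ω as a load on stage 1's tap.
Stage 1's lower leg becomes R2‖(R3+R4) = 494.7 Ω, so V_mid = 8.84 × 494.7/728.7 = 6.001 V.
Stage 2 is itself unloaded: V_out = V_mid × R4/(R3+R4) = 6.001 × 680/2290 = 1.78 V.

V_out ≈ 1.78 V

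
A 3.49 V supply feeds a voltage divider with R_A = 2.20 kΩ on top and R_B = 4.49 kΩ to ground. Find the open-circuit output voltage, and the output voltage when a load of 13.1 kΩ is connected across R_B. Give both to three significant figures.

Open-circuit: V = 3.49 × 4.49/(2.20 + 4.49) = 2.34 V.
With the load, R_B becomes R_B‖R_L = 3.344 kΩ, so V = 3.49 × 3.344/5.544 = 2.11 V.

Unloaded: 2.34 V; loaded: 2.11 V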